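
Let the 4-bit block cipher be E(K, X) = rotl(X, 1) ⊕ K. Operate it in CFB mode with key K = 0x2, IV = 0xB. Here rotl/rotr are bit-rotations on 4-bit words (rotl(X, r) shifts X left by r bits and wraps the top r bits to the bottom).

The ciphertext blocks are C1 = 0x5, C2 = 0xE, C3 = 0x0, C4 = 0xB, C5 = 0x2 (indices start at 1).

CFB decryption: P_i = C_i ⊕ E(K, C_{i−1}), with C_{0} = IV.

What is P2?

P2: E(K, 0x5) = 0x8; 0xE ⊕ 0x8 = 0x6.

P2 = 0x6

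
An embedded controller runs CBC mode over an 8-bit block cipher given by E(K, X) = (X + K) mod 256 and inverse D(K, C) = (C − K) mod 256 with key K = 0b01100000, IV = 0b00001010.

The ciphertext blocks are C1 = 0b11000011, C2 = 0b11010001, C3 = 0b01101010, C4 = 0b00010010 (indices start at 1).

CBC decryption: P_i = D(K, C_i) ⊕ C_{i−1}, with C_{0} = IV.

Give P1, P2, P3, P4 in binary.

P1 = 0b01101001, P2 = 0b10110010, P3 = 0b11011011, P4 = 0b11011000

P1: D(K, 0b11000011) = 0b01100011; 0b01100011 ⊕ 0b00001010 = 0b01101001.
P2: D(K, 0b11010001) = 0b01110001; 0b01110001 ⊕ 0b11000011 = 0b10110010.
P3: D(K, 0b01101010) = 0b00001010; 0b00001010 ⊕ 0b11010001 = 0b11011011.
P4: D(K, 0b00010010) = 0b10110010; 0b10110010 ⊕ 0b01101010 = 0b11011000.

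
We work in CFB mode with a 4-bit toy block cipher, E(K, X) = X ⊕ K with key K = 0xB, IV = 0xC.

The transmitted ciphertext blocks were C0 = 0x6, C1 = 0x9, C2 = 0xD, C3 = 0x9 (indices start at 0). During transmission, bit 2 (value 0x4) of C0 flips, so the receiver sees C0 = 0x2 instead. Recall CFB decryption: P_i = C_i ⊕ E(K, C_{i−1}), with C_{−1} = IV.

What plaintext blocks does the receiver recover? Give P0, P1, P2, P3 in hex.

P0 = 0x5, P1 = 0x0, P2 = 0xF, P3 = 0xF

Only C0 changed, to 0x2. In CFB, a change in C_i flips the same bit in P_i and garbles P_{i+1}. Decrypting the received ciphertext:
P0: E(K, 0xC) = 0x7; 0x2 ⊕ 0x7 = 0x5.
P1: E(K, 0x2) = 0x9; 0x9 ⊕ 0x9 = 0x0.
P2: E(K, 0x9) = 0x2; 0xD ⊕ 0x2 = 0xF.
P3: E(K, 0xD) = 0x6; 0x9 ⊕ 0x6 = 0xF.
Blocks that differ from the original plaintext: P0, P1.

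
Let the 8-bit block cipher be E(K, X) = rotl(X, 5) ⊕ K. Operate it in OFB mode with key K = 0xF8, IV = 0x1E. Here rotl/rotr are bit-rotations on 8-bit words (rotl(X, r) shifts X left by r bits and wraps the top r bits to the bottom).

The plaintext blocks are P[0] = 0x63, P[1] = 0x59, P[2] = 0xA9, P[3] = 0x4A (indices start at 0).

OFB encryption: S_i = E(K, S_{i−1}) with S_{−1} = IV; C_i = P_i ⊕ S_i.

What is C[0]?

C[0] = 0x58

C[0]: S = E(K, 0x1E) = 0x3B; 0x63 ⊕ 0x3B = 0x58.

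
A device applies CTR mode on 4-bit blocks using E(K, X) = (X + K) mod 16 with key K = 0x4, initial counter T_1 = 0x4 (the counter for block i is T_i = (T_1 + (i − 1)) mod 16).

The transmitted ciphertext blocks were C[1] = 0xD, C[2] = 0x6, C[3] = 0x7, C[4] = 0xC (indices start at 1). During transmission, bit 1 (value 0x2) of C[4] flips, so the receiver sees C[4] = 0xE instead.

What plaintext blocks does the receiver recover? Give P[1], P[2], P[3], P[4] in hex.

CTR decryption: S_i = E(K, T_i) where T_i is the counter for block i; P_i = C_i ⊕ S_i.
Only C[4] changed, to 0xE. In CTR, a change in C_i flips the same bit in P_i only; the keystream is unaffected. Decrypting the received ciphertext:
P[1]: T = 0x4, S = E(K, T) = 0x8; 0xD ⊕ 0x8 = 0x5.
P[2]: T = 0x5, S = E(K, T) = 0x9; 0x6 ⊕ 0x9 = 0xF.
P[3]: T = 0x6, S = E(K, T) = 0xA; 0x7 ⊕ 0xA = 0xD.
P[4]: T = 0x7, S = E(K, T) = 0xB; 0xE ⊕ 0xB = 0x5.
Blocks that differ from the original plaintext: P[4].

P[1] = 0x5, P[2] = 0xF, P[3] = 0xD, P[4] = 0x5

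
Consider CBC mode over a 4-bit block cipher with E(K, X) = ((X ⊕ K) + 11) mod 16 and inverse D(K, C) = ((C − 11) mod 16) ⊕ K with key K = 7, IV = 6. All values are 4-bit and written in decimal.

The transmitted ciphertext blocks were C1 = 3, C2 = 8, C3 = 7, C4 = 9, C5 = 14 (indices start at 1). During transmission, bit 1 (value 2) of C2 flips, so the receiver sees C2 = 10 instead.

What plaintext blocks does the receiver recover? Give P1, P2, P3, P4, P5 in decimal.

P1 = 9, P2 = 11, P3 = 1, P4 = 14, P5 = 13

CBC decryption: P_i = D(K, C_i) ⊕ C_{i−1}, with C_{0} = IV.
Only C2 changed, to 10. In CBC, a change in C_i garbles P_i and flips the same bit in P_{i+1}. Decrypting the received ciphertext:
P1: D(K, 3) = 15; 15 ⊕ 6 = 9.
P2: D(K, 10) = 8; 8 ⊕ 3 = 11.
P3: D(K, 7) = 11; 11 ⊕ 10 = 1.
P4: D(K, 9) = 9; 9 ⊕ 7 = 14.
P5: D(K, 14) = 4; 4 ⊕ 9 = 13.
Blocks that differ from the original plaintext: P2, P3.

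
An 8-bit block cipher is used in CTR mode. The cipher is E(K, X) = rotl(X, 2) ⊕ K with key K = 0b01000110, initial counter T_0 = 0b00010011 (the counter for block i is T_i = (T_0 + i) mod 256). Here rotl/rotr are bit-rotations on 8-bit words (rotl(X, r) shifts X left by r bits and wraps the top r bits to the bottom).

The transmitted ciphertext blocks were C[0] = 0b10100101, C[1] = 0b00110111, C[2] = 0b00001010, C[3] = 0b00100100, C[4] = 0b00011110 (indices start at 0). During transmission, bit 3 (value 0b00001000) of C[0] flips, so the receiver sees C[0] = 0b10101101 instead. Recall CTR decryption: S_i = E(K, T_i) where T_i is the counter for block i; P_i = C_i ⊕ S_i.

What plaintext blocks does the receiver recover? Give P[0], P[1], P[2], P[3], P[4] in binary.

Only C[0] changed, to 0b10101101. In CTR, a change in C_i flips the same bit in P_i only; the keystream is unaffected. Decrypting the received ciphertext:
P[0]: T = 0b00010011, S = E(K, T) = 0b00001010; 0b10101101 ⊕ 0b00001010 = 0b10100111.
P[1]: T = 0b00010100, S = E(K, T) = 0b00010110; 0b00110111 ⊕ 0b00010110 = 0b00100001.
P[2]: T = 0b00010101, S = E(K, T) = 0b00010010; 0b00001010 ⊕ 0b00010010 = 0b00011000.
P[3]: T = 0b00010110, S = E(K, T) = 0b00011110; 0b00100100 ⊕ 0b00011110 = 0b00111010.
P[4]: T = 0b00010111, S = E(K, T) = 0b00011010; 0b00011110 ⊕ 0b00011010 = 0b00000100.
Blocks that differ from the original plaintext: P[0].

P[0] = 0b10100111, P[1] = 0b00100001, P[2] = 0b00011000, P[3] = 0b00111010, P[4] = 0b00000100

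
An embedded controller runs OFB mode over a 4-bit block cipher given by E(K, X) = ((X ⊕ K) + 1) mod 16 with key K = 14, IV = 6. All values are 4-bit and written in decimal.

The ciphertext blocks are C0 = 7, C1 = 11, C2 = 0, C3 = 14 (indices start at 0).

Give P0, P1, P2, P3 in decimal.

P0 = 14, P1 = 3, P2 = 7, P3 = 4

OFB decryption: S_i = E(K, S_{i−1}) with S_{−1} = IV; P_i = C_i ⊕ S_i.
P0: S = E(K, 6) = 9; 7 ⊕ 9 = 14.
P1: S = E(K, 9) = 8; 11 ⊕ 8 = 3.
P2: S = E(K, 8) = 7; 0 ⊕ 7 = 7.
P3: S = E(K, 7) = 10; 14 ⊕ 10 = 4.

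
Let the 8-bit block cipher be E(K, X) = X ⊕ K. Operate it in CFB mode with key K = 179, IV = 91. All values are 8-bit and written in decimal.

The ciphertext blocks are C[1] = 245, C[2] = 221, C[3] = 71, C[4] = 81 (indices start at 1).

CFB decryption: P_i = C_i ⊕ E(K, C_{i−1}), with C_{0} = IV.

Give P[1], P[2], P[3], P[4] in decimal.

P[1]: E(K, 91) = 232; 245 ⊕ 232 = 29.
P[2]: E(K, 245) = 70; 221 ⊕ 70 = 155.
P[3]: E(K, 221) = 110; 71 ⊕ 110 = 41.
P[4]: E(K, 71) = 244; 81 ⊕ 244 = 165.

P[1] = 29, P[2] = 155, P[3] = 41, P[4] = 165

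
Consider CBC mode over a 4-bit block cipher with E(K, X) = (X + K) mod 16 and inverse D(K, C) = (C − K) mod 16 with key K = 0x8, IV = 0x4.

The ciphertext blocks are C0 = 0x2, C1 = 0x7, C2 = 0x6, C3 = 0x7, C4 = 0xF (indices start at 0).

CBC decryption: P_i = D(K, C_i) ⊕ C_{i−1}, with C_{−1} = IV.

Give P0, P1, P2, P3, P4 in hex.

P0: D(K, 0x2) = 0xA; 0xA ⊕ 0x4 = 0xE.
P1: D(K, 0x7) = 0xF; 0xF ⊕ 0x2 = 0xD.
P2: D(K, 0x6) = 0xE; 0xE ⊕ 0x7 = 0x9.
P3: D(K, 0x7) = 0xF; 0xF ⊕ 0x6 = 0x9.
P4: D(K, 0xF) = 0x7; 0x7 ⊕ 0x7 = 0x0.

P0 = 0xE, P1 = 0xD, P2 = 0x9, P3 = 0x9, P4 = 0x0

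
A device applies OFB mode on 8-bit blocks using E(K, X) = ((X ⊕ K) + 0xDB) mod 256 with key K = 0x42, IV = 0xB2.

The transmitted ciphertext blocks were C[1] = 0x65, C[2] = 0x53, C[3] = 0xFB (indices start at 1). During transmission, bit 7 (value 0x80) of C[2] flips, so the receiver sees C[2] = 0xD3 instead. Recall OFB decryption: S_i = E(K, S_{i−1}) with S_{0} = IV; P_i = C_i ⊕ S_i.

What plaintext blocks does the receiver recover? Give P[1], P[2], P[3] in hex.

P[1] = 0xAE, P[2] = 0xB7, P[3] = 0xFA

Only C[2] changed, to 0xD3. In OFB, a change in C_i flips the same bit in P_i only; the keystream is unaffected. Decrypting the received ciphertext:
P[1]: S = E(K, 0xB2) = 0xCB; 0x65 ⊕ 0xCB = 0xAE.
P[2]: S = E(K, 0xCB) = 0x64; 0xD3 ⊕ 0x64 = 0xB7.
P[3]: S = E(K, 0x64) = 0x01; 0xFB ⊕ 0x01 = 0xFA.
Blocks that differ from the original plaintext: P[2].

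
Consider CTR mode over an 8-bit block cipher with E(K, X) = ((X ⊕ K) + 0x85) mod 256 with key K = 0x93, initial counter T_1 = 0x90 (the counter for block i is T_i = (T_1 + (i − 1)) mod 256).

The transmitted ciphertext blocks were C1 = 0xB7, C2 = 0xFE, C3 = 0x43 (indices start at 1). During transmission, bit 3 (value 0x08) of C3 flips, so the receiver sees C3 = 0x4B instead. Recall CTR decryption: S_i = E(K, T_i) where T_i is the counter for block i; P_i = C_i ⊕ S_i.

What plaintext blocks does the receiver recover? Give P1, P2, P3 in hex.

Only C3 changed, to 0x4B. In CTR, a change in C_i flips the same bit in P_i only; the keystream is unaffected. Decrypting the received ciphertext:
P1: T = 0x90, S = E(K, T) = 0x88; 0xB7 ⊕ 0x88 = 0x3F.
P2: T = 0x91, S = E(K, T) = 0x87; 0xFE ⊕ 0x87 = 0x79.
P3: T = 0x92, S = E(K, T) = 0x86; 0x4B ⊕ 0x86 = 0xCD.
Blocks that differ from the original plaintext: P3.

P1 = 0x3F, P2 = 0x79, P3 = 0xCD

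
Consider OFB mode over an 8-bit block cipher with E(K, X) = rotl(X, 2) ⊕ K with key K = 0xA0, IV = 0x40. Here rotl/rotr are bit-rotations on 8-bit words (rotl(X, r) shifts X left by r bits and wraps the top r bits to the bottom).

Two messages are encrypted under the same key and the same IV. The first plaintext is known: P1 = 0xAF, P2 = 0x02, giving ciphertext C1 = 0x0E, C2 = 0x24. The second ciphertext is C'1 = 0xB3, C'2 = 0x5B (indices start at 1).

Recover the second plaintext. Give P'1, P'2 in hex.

P'1 = 0x12, P'2 = 0x7D

In OFB with a reused IV, both messages share the same keystream S_i, so C_i ⊕ C'_i = P_i ⊕ P'_i and thus P'_i = P_i ⊕ C_i ⊕ C'_i.
P'1: 0xAF ⊕ 0x0E ⊕ 0xB3 = 0x12.
P'2: 0x02 ⊕ 0x24 ⊕ 0x5B = 0x7D.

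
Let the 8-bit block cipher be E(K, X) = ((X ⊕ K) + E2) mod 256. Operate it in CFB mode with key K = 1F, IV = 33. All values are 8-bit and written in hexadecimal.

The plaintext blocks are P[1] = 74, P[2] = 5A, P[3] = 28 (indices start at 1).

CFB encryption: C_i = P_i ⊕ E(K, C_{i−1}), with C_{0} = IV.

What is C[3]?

C[1]: E(K, 33) = 0E; 74 ⊕ 0E = 7A.
C[2]: E(K, 7A) = 47; 5A ⊕ 47 = 1D.
C[3]: E(K, 1D) = E4; 28 ⊕ E4 = CC.

C[3] = CC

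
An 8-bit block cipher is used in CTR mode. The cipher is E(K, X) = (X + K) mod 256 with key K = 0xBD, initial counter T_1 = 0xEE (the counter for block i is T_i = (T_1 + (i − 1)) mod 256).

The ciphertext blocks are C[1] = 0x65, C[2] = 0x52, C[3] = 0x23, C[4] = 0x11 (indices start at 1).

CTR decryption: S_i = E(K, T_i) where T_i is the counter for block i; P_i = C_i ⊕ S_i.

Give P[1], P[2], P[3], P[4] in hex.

P[1] = 0xCE, P[2] = 0xFE, P[3] = 0x8E, P[4] = 0xBF

P[1]: T = 0xEE, S = E(K, T) = 0xAB; 0x65 ⊕ 0xAB = 0xCE.
P[2]: T = 0xEF, S = E(K, T) = 0xAC; 0x52 ⊕ 0xAC = 0xFE.
P[3]: T = 0xF0, S = E(K, T) = 0xAD; 0x23 ⊕ 0xAD = 0x8E.
P[4]: T = 0xF1, S = E(K, T) = 0xAE; 0x11 ⊕ 0xAE = 0xBF.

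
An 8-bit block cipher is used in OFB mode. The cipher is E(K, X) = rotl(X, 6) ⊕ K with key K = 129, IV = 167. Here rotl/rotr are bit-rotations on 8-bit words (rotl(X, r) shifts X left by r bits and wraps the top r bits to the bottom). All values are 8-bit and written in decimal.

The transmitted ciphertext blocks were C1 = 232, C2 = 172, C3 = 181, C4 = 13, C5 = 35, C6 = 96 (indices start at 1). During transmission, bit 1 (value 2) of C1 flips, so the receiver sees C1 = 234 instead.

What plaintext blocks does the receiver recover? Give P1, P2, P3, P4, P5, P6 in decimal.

OFB decryption: S_i = E(K, S_{i−1}) with S_{0} = IV; P_i = C_i ⊕ S_i.
Only C1 changed, to 234. In OFB, a change in C_i flips the same bit in P_i only; the keystream is unaffected. Decrypting the received ciphertext:
P1: S = E(K, 167) = 104; 234 ⊕ 104 = 130.
P2: S = E(K, 104) = 155; 172 ⊕ 155 = 55.
P3: S = E(K, 155) = 103; 181 ⊕ 103 = 210.
P4: S = E(K, 103) = 88; 13 ⊕ 88 = 85.
P5: S = E(K, 88) = 151; 35 ⊕ 151 = 180.
P6: S = E(K, 151) = 100; 96 ⊕ 100 = 4.
Blocks that differ from the original plaintext: P1.

P1 = 130, P2 = 55, P3 = 210, P4 = 85, P5 = 180, P6 = 4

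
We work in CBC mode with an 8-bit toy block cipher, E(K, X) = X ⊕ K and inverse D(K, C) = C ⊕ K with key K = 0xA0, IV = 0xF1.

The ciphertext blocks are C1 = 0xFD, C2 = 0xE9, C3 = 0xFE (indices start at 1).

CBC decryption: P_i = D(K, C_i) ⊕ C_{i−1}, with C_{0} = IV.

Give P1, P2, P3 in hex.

P1: D(K, 0xFD) = 0x5D; 0x5D ⊕ 0xF1 = 0xAC.
P2: D(K, 0xE9) = 0x49; 0x49 ⊕ 0xFD = 0xB4.
P3: D(K, 0xFE) = 0x5E; 0x5E ⊕ 0xE9 = 0xB7.

P1 = 0xAC, P2 = 0xB4, P3 = 0xB7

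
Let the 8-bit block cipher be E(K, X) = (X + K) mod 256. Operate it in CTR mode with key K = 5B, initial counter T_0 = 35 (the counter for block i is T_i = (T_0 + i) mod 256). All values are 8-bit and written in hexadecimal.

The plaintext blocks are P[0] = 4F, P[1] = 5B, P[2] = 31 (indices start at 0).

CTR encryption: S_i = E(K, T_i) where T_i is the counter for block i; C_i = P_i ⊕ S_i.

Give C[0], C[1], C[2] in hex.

C[0]: T = 35, S = E(K, T) = 90; 4F ⊕ 90 = DF.
C[1]: T = 36, S = E(K, T) = 91; 5B ⊕ 91 = CA.
C[2]: T = 37, S = E(K, T) = 92; 31 ⊕ 92 = A3.

C[0] = DF, C[1] = CA, C[2] = A3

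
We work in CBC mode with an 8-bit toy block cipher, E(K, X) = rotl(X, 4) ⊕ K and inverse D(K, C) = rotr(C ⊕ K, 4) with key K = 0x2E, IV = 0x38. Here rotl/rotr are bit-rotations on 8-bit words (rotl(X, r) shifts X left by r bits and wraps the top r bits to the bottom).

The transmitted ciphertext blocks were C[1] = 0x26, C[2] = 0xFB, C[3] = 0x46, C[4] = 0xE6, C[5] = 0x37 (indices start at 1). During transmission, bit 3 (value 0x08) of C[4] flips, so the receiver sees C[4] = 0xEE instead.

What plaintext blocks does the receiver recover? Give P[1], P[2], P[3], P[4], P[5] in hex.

CBC decryption: P_i = D(K, C_i) ⊕ C_{i−1}, with C_{0} = IV.
Only C[4] changed, to 0xEE. In CBC, a change in C_i garbles P_i and flips the same bit in P_{i+1}. Decrypting the received ciphertext:
P[1]: D(K, 0x26) = 0x80; 0x80 ⊕ 0x38 = 0xB8.
P[2]: D(K, 0xFB) = 0x5D; 0x5D ⊕ 0x26 = 0x7B.
P[3]: D(K, 0x46) = 0x86; 0x86 ⊕ 0xFB = 0x7D.
P[4]: D(K, 0xEE) = 0x0C; 0x0C ⊕ 0x46 = 0x4A.
P[5]: D(K, 0x37) = 0x91; 0x91 ⊕ 0xEE = 0x7F.
Blocks that differ from the original plaintext: P[4], P[5].

P[1] = 0xB8, P[2] = 0x7B, P[3] = 0x7D, P[4] = 0x4A, P[5] = 0x7F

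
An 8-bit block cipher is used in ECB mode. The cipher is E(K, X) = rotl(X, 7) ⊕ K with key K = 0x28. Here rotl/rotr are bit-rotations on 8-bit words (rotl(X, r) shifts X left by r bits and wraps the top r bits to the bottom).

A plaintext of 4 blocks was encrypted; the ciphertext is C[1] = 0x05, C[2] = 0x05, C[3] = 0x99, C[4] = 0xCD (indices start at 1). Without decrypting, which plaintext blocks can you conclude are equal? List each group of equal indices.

ECB encrypts each block independently with the same key, so equal ciphertext blocks imply equal plaintext blocks.
C[1] = C[2] = 0x05, so P[1] = P[2].

P[1] = P[2]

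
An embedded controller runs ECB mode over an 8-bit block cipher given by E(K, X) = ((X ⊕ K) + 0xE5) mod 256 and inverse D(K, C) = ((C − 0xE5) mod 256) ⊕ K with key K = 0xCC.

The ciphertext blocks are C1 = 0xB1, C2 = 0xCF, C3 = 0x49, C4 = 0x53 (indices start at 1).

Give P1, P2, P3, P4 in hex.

P1 = 0x00, P2 = 0x26, P3 = 0xA8, P4 = 0xA2

ECB decryption: P_i = D(K, C_i).
P1: D(K, 0xB1) = 0x00.
P2: D(K, 0xCF) = 0x26.
P3: D(K, 0x49) = 0xA8.
P4: D(K, 0x53) = 0xA2.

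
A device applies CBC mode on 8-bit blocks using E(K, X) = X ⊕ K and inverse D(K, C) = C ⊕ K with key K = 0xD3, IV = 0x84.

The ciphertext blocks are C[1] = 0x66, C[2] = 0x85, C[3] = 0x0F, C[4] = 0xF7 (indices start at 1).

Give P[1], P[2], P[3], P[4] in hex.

CBC decryption: P_i = D(K, C_i) ⊕ C_{i−1}, with C_{0} = IV.
P[1]: D(K, 0x66) = 0xB5; 0xB5 ⊕ 0x84 = 0x31.
P[2]: D(K, 0x85) = 0x56; 0x56 ⊕ 0x66 = 0x30.
P[3]: D(K, 0x0F) = 0xDC; 0xDC ⊕ 0x85 = 0x59.
P[4]: D(K, 0xF7) = 0x24; 0x24 ⊕ 0x0F = 0x2B.

P[1] = 0x31, P[2] = 0x30, P[3] = 0x59, P[4] = 0x2B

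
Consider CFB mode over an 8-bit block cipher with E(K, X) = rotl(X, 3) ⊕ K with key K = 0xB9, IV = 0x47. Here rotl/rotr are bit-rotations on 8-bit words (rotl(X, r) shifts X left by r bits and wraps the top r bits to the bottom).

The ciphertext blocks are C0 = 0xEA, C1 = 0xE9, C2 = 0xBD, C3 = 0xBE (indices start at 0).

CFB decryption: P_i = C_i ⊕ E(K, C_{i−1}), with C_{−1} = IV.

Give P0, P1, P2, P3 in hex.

P0 = 0x69, P1 = 0x07, P2 = 0x4B, P3 = 0xEA

P0: E(K, 0x47) = 0x83; 0xEA ⊕ 0x83 = 0x69.
P1: E(K, 0xEA) = 0xEE; 0xE9 ⊕ 0xEE = 0x07.
P2: E(K, 0xE9) = 0xF6; 0xBD ⊕ 0xF6 = 0x4B.
P3: E(K, 0xBD) = 0x54; 0xBE ⊕ 0x54 = 0xEA.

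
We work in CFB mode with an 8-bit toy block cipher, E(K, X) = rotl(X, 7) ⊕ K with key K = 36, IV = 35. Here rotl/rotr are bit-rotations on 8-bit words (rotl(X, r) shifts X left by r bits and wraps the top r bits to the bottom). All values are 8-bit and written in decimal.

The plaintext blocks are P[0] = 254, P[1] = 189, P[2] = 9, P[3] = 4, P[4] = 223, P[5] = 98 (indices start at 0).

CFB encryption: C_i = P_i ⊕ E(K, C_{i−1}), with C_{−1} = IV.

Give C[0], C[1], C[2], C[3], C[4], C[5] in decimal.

C[0]: E(K, 35) = 181; 254 ⊕ 181 = 75.
C[1]: E(K, 75) = 129; 189 ⊕ 129 = 60.
C[2]: E(K, 60) = 58; 9 ⊕ 58 = 51.
C[3]: E(K, 51) = 189; 4 ⊕ 189 = 185.
C[4]: E(K, 185) = 248; 223 ⊕ 248 = 39.
C[5]: E(K, 39) = 183; 98 ⊕ 183 = 213.

C[0] = 75, C[1] = 60, C[2] = 51, C[3] = 185, C[4] = 39, C[5] = 213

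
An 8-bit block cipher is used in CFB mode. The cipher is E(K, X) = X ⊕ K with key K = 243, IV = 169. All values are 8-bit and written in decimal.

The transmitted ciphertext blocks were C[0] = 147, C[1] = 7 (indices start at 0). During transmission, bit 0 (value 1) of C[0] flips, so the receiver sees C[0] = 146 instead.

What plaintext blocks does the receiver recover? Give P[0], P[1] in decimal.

P[0] = 200, P[1] = 102

CFB decryption: P_i = C_i ⊕ E(K, C_{i−1}), with C_{−1} = IV.
Only C[0] changed, to 146. In CFB, a change in C_i flips the same bit in P_i and garbles P_{i+1}. Decrypting the received ciphertext:
P[0]: E(K, 169) = 90; 146 ⊕ 90 = 200.
P[1]: E(K, 146) = 97; 7 ⊕ 97 = 102.
Blocks that differ from the original plaintext: P[0], P[1].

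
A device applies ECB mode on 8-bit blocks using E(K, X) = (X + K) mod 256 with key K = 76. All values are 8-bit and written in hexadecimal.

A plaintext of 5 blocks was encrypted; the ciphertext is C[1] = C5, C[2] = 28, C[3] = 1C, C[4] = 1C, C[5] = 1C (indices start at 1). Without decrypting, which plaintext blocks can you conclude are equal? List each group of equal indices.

P[3] = P[4] = P[5]

ECB encrypts each block independently with the same key, so equal ciphertext blocks imply equal plaintext blocks.
C[3] = C[4] = C[5] = 1C, so P[3] = P[4] = P[5].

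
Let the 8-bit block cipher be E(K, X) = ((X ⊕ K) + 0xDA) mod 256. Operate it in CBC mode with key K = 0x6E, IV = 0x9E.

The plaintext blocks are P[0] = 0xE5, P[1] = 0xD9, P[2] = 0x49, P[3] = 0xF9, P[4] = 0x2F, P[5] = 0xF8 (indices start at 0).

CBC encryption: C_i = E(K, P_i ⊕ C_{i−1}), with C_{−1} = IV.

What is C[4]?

C[0]: P[0] ⊕ 0x9E = 0x7B; E(K, 0x7B) = 0xEF.
C[1]: P[1] ⊕ 0xEF = 0x36; E(K, 0x36) = 0x32.
C[2]: P[2] ⊕ 0x32 = 0x7B; E(K, 0x7B) = 0xEF.
C[3]: P[3] ⊕ 0xEF = 0x16; E(K, 0x16) = 0x52.
C[4]: P[4] ⊕ 0x52 = 0x7D; E(K, 0x7D) = 0xED.

C[4] = 0xED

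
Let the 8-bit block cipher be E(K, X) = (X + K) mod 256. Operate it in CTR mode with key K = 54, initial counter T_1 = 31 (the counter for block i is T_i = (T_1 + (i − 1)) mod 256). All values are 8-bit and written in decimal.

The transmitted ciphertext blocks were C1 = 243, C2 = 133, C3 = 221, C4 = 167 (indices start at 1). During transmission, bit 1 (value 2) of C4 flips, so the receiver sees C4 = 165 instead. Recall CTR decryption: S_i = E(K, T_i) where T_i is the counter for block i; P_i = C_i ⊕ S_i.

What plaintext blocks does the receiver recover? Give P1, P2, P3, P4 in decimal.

P1 = 166, P2 = 211, P3 = 138, P4 = 253

Only C4 changed, to 165. In CTR, a change in C_i flips the same bit in P_i only; the keystream is unaffected. Decrypting the received ciphertext:
P1: T = 31, S = E(K, T) = 85; 243 ⊕ 85 = 166.
P2: T = 32, S = E(K, T) = 86; 133 ⊕ 86 = 211.
P3: T = 33, S = E(K, T) = 87; 221 ⊕ 87 = 138.
P4: T = 34, S = E(K, T) = 88; 165 ⊕ 88 = 253.
Blocks that differ from the original plaintext: P4.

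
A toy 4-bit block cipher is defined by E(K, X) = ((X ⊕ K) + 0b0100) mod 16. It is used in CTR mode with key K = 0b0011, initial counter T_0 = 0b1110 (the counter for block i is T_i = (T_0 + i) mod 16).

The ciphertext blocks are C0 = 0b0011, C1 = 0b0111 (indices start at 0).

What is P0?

P0 = 0b0010

CTR decryption: S_i = E(K, T_i) where T_i is the counter for block i; P_i = C_i ⊕ S_i.
P0: T = 0b1110, S = E(K, T) = 0b0001; 0b0011 ⊕ 0b0001 = 0b0010.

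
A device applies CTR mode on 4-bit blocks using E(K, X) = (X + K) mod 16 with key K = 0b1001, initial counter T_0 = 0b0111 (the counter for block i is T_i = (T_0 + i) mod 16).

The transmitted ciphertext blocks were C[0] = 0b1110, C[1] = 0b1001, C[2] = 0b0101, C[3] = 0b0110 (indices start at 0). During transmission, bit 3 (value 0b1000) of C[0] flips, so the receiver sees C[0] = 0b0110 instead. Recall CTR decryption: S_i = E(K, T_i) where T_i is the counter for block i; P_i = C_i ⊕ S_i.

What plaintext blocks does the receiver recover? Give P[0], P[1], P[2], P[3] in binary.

Only C[0] changed, to 0b0110. In CTR, a change in C_i flips the same bit in P_i only; the keystream is unaffected. Decrypting the received ciphertext:
P[0]: T = 0b0111, S = E(K, T) = 0b0000; 0b0110 ⊕ 0b0000 = 0b0110.
P[1]: T = 0b1000, S = E(K, T) = 0b0001; 0b1001 ⊕ 0b0001 = 0b1000.
P[2]: T = 0b1001, S = E(K, T) = 0b0010; 0b0101 ⊕ 0b0010 = 0b0111.
P[3]: T = 0b1010, S = E(K, T) = 0b0011; 0b0110 ⊕ 0b0011 = 0b0101.
Blocks that differ from the original plaintext: P[0].

P[0] = 0b0110, P[1] = 0b1000, P[2] = 0b0111, P[3] = 0b0101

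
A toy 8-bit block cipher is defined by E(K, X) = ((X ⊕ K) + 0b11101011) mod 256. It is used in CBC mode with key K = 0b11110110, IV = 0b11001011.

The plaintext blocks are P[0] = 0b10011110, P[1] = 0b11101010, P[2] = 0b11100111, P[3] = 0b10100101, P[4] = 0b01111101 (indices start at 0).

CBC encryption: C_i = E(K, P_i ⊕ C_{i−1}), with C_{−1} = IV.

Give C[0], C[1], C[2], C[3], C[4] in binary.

C[0] = 0b10001110, C[1] = 0b01111101, C[2] = 0b01010111, C[3] = 0b11101111, C[4] = 0b01001111

C[0]: P[0] ⊕ 0b11001011 = 0b01010101; E(K, 0b01010101) = 0b10001110.
C[1]: P[1] ⊕ 0b10001110 = 0b01100100; E(K, 0b01100100) = 0b01111101.
C[2]: P[2] ⊕ 0b01111101 = 0b10011010; E(K, 0b10011010) = 0b01010111.
C[3]: P[3] ⊕ 0b01010111 = 0b11110010; E(K, 0b11110010) = 0b11101111.
C[4]: P[4] ⊕ 0b11101111 = 0b10010010; E(K, 0b10010010) = 0b01001111.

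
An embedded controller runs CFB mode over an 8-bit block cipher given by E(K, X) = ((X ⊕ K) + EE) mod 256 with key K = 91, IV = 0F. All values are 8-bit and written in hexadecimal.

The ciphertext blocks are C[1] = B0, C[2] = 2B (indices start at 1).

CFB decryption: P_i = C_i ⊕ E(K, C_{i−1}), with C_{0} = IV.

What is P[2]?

P[2]: E(K, B0) = 0F; 2B ⊕ 0F = 24.

P[2] = 24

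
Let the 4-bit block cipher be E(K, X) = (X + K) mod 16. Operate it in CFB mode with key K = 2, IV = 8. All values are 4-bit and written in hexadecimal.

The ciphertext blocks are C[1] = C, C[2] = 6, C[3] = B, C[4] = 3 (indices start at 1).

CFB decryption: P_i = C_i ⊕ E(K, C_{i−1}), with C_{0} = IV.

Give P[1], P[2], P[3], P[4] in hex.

P[1] = 6, P[2] = 8, P[3] = 3, P[4] = E

P[1]: E(K, 8) = A; C ⊕ A = 6.
P[2]: E(K, C) = E; 6 ⊕ E = 8.
P[3]: E(K, 6) = 8; B ⊕ 8 = 3.
P[4]: E(K, B) = D; 3 ⊕ D = E.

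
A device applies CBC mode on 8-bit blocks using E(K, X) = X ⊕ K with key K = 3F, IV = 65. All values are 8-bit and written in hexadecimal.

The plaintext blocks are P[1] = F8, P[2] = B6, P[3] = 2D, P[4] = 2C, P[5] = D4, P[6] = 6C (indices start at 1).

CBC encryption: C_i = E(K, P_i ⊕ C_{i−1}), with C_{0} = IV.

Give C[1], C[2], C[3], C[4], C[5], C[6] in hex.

C[1] = A2, C[2] = 2B, C[3] = 39, C[4] = 2A, C[5] = C1, C[6] = 92

C[1]: P[1] ⊕ 65 = 9D; E(K, 9D) = A2.
C[2]: P[2] ⊕ A2 = 14; E(K, 14) = 2B.
C[3]: P[3] ⊕ 2B = 06; E(K, 06) = 39.
C[4]: P[4] ⊕ 39 = 15; E(K, 15) = 2A.
C[5]: P[5] ⊕ 2A = FE; E(K, FE) = C1.
C[6]: P[6] ⊕ C1 = AD; E(K, AD) = 92.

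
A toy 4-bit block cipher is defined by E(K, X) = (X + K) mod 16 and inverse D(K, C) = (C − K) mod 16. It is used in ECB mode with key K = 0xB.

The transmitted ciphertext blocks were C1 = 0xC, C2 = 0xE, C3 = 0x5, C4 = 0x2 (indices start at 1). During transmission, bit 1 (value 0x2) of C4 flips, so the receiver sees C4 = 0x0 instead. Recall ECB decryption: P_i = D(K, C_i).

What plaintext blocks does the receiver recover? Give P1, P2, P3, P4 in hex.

P1 = 0x1, P2 = 0x3, P3 = 0xA, P4 = 0x5

Only C4 changed, to 0x0. In ECB, a change in C_i affects only P_i. Decrypting the received ciphertext:
P1: D(K, 0xC) = 0x1.
P2: D(K, 0xE) = 0x3.
P3: D(K, 0x5) = 0xA.
P4: D(K, 0x0) = 0x5.
Blocks that differ from the original plaintext: P4.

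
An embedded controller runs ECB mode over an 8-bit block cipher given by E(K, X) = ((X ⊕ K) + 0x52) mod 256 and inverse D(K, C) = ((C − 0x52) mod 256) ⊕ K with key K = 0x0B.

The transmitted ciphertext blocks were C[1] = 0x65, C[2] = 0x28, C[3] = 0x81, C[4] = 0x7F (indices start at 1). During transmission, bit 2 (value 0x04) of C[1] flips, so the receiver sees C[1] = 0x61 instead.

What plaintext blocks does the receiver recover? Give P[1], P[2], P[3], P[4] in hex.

P[1] = 0x04, P[2] = 0xDD, P[3] = 0x24, P[4] = 0x26

ECB decryption: P_i = D(K, C_i).
Only C[1] changed, to 0x61. In ECB, a change in C_i affects only P_i. Decrypting the received ciphertext:
P[1]: D(K, 0x61) = 0x04.
P[2]: D(K, 0x28) = 0xDD.
P[3]: D(K, 0x81) = 0x24.
P[4]: D(K, 0x7F) = 0x26.
Blocks that differ from the original plaintext: P[1].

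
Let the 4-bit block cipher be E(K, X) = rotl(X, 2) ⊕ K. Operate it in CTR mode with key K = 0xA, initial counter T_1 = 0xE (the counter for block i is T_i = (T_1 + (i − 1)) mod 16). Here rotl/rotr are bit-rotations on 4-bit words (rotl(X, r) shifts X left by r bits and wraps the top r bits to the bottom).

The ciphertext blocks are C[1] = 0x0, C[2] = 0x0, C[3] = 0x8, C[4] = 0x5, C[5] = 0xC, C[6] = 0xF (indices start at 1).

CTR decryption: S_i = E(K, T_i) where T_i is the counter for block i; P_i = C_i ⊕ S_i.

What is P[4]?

P[4] = 0xB

P[4]: T = 0x1, S = E(K, T) = 0xE; 0x5 ⊕ 0xE = 0xB.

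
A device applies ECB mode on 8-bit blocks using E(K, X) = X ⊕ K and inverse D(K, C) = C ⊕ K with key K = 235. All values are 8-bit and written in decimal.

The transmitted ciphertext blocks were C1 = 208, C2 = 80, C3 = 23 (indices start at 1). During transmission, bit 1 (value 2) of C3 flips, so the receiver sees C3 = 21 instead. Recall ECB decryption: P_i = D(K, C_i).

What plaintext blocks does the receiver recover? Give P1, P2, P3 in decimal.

Only C3 changed, to 21. In ECB, a change in C_i affects only P_i. Decrypting the received ciphertext:
P1: D(K, 208) = 59.
P2: D(K, 80) = 187.
P3: D(K, 21) = 254.
Blocks that differ from the original plaintext: P3.

P1 = 59, P2 = 187, P3 = 254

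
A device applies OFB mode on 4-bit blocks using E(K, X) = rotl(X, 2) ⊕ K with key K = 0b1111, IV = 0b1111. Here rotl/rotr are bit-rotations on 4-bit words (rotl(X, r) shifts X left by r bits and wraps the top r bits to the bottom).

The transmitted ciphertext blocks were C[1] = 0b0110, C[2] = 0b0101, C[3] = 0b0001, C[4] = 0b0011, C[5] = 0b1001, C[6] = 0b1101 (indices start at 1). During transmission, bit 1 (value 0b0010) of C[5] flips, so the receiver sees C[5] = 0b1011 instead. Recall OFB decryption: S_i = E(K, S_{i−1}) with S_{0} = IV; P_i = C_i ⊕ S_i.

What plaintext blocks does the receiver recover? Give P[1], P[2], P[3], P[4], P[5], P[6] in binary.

Only C[5] changed, to 0b1011. In OFB, a change in C_i flips the same bit in P_i only; the keystream is unaffected. Decrypting the received ciphertext:
P[1]: S = E(K, 0b1111) = 0b0000; 0b0110 ⊕ 0b0000 = 0b0110.
P[2]: S = E(K, 0b0000) = 0b1111; 0b0101 ⊕ 0b1111 = 0b1010.
P[3]: S = E(K, 0b1111) = 0b0000; 0b0001 ⊕ 0b0000 = 0b0001.
P[4]: S = E(K, 0b0000) = 0b1111; 0b0011 ⊕ 0b1111 = 0b1100.
P[5]: S = E(K, 0b1111) = 0b0000; 0b1011 ⊕ 0b0000 = 0b1011.
P[6]: S = E(K, 0b0000) = 0b1111; 0b1101 ⊕ 0b1111 = 0b0010.
Blocks that differ from the original plaintext: P[5].

P[1] = 0b0110, P[2] = 0b1010, P[3] = 0b0001, P[4] = 0b1100, P[5] = 0b1011, P[6] = 0b0010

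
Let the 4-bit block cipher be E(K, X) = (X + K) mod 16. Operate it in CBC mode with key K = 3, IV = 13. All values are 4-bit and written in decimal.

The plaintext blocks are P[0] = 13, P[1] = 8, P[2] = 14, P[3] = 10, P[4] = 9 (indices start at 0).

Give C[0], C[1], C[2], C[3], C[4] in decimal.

CBC encryption: C_i = E(K, P_i ⊕ C_{i−1}), with C_{−1} = IV.
C[0]: P[0] ⊕ 13 = 0; E(K, 0) = 3.
C[1]: P[1] ⊕ 3 = 11; E(K, 11) = 14.
C[2]: P[2] ⊕ 14 = 0; E(K, 0) = 3.
C[3]: P[3] ⊕ 3 = 9; E(K, 9) = 12.
C[4]: P[4] ⊕ 12 = 5; E(K, 5) = 8.

C[0] = 3, C[1] = 14, C[2] = 3, C[3] = 12, C[4] = 8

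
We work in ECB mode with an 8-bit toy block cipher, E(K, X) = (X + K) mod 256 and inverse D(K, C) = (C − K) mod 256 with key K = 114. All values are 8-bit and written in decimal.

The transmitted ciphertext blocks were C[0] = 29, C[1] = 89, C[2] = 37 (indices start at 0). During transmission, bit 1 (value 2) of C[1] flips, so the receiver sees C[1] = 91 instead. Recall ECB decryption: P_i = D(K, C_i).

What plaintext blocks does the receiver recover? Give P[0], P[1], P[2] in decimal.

P[0] = 171, P[1] = 233, P[2] = 179

Only C[1] changed, to 91. In ECB, a change in C_i affects only P_i. Decrypting the received ciphertext:
P[0]: D(K, 29) = 171.
P[1]: D(K, 91) = 233.
P[2]: D(K, 37) = 179.
Blocks that differ from the original plaintext: P[1].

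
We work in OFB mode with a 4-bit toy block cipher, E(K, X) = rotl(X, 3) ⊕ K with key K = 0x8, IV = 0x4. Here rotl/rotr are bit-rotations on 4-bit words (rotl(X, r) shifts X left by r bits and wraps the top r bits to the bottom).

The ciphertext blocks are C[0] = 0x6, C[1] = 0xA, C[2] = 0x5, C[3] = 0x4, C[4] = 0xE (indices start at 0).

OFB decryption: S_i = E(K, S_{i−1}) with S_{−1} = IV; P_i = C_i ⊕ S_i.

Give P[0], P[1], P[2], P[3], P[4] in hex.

P[0]: S = E(K, 0x4) = 0xA; 0x6 ⊕ 0xA = 0xC.
P[1]: S = E(K, 0xA) = 0xD; 0xA ⊕ 0xD = 0x7.
P[2]: S = E(K, 0xD) = 0x6; 0x5 ⊕ 0x6 = 0x3.
P[3]: S = E(K, 0x6) = 0xB; 0x4 ⊕ 0xB = 0xF.
P[4]: S = E(K, 0xB) = 0x5; 0xE ⊕ 0x5 = 0xB.

P[0] = 0xC, P[1] = 0x7, P[2] = 0x3, P[3] = 0xF, P[4] = 0xB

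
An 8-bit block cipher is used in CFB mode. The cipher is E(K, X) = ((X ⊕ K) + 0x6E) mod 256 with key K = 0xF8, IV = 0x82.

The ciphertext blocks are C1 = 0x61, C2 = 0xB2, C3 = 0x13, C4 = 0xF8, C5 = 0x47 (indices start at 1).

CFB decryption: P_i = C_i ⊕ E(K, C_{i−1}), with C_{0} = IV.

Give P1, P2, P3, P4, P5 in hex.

P1: E(K, 0x82) = 0xE8; 0x61 ⊕ 0xE8 = 0x89.
P2: E(K, 0x61) = 0x07; 0xB2 ⊕ 0x07 = 0xB5.
P3: E(K, 0xB2) = 0xB8; 0x13 ⊕ 0xB8 = 0xAB.
P4: E(K, 0x13) = 0x59; 0xF8 ⊕ 0x59 = 0xA1.
P5: E(K, 0xF8) = 0x6E; 0x47 ⊕ 0x6E = 0x29.

P1 = 0x89, P2 = 0xB5, P3 = 0xAB, P4 = 0xA1, P5 = 0x29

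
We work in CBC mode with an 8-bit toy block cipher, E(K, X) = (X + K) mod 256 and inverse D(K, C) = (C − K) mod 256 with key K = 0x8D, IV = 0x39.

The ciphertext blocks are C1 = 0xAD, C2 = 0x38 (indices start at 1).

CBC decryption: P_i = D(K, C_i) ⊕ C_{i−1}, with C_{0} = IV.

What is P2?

P2: D(K, 0x38) = 0xAB; 0xAB ⊕ 0xAD = 0x06.

P2 = 0x06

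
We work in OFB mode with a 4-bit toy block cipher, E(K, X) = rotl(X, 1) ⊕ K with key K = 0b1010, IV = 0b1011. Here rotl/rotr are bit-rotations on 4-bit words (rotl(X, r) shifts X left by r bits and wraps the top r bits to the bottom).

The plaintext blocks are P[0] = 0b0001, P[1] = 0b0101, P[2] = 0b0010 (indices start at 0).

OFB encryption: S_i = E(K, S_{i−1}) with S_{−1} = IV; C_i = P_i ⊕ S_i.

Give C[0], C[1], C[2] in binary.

C[0]: S = E(K, 0b1011) = 0b1101; 0b0001 ⊕ 0b1101 = 0b1100.
C[1]: S = E(K, 0b1101) = 0b0001; 0b0101 ⊕ 0b0001 = 0b0100.
C[2]: S = E(K, 0b0001) = 0b1000; 0b0010 ⊕ 0b1000 = 0b1010.

C[0] = 0b1100, C[1] = 0b0100, C[2] = 0b1010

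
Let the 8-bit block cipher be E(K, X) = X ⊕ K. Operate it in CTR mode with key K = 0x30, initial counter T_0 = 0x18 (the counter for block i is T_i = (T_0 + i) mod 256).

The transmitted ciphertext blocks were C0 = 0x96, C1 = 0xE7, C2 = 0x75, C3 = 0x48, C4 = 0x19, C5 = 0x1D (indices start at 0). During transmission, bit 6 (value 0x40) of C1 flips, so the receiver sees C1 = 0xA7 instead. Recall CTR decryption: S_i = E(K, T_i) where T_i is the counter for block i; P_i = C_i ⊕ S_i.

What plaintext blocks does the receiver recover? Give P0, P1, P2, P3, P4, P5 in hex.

Only C1 changed, to 0xA7. In CTR, a change in C_i flips the same bit in P_i only; the keystream is unaffected. Decrypting the received ciphertext:
P0: T = 0x18, S = E(K, T) = 0x28; 0x96 ⊕ 0x28 = 0xBE.
P1: T = 0x19, S = E(K, T) = 0x29; 0xA7 ⊕ 0x29 = 0x8E.
P2: T = 0x1A, S = E(K, T) = 0x2A; 0x75 ⊕ 0x2A = 0x5F.
P3: T = 0x1B, S = E(K, T) = 0x2B; 0x48 ⊕ 0x2B = 0x63.
P4: T = 0x1C, S = E(K, T) = 0x2C; 0x19 ⊕ 0x2C = 0x35.
P5: T = 0x1D, S = E(K, T) = 0x2D; 0x1D ⊕ 0x2D = 0x30.
Blocks that differ from the original plaintext: P1.

P0 = 0xBE, P1 = 0x8E, P2 = 0x5F, P3 = 0x63, P4 = 0x35, P5 = 0x30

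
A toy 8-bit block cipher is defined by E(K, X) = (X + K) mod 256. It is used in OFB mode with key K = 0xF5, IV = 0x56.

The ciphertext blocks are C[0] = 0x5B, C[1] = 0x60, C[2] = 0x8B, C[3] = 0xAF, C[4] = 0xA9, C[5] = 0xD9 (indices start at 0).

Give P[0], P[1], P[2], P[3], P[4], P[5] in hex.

P[0] = 0x10, P[1] = 0x20, P[2] = 0xBE, P[3] = 0x85, P[4] = 0xB6, P[5] = 0xCD

OFB decryption: S_i = E(K, S_{i−1}) with S_{−1} = IV; P_i = C_i ⊕ S_i.
P[0]: S = E(K, 0x56) = 0x4B; 0x5B ⊕ 0x4B = 0x10.
P[1]: S = E(K, 0x4B) = 0x40; 0x60 ⊕ 0x40 = 0x20.
P[2]: S = E(K, 0x40) = 0x35; 0x8B ⊕ 0x35 = 0xBE.
P[3]: S = E(K, 0x35) = 0x2A; 0xAF ⊕ 0x2A = 0x85.
P[4]: S = E(K, 0x2A) = 0x1F; 0xA9 ⊕ 0x1F = 0xB6.
P[5]: S = E(K, 0x1F) = 0x14; 0xD9 ⊕ 0x14 = 0xCD.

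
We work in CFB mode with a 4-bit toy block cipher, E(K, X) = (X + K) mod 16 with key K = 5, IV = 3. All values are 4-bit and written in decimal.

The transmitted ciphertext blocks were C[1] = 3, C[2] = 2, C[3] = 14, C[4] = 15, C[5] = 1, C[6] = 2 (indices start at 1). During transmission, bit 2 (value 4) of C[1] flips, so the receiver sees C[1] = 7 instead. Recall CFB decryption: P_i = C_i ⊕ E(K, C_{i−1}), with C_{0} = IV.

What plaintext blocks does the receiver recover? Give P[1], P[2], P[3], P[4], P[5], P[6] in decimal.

Only C[1] changed, to 7. In CFB, a change in C_i flips the same bit in P_i and garbles P_{i+1}. Decrypting the received ciphertext:
P[1]: E(K, 3) = 8; 7 ⊕ 8 = 15.
P[2]: E(K, 7) = 12; 2 ⊕ 12 = 14.
P[3]: E(K, 2) = 7; 14 ⊕ 7 = 9.
P[4]: E(K, 14) = 3; 15 ⊕ 3 = 12.
P[5]: E(K, 15) = 4; 1 ⊕ 4 = 5.
P[6]: E(K, 1) = 6; 2 ⊕ 6 = 4.
Blocks that differ from the original plaintext: P[1], P[2].

P[1] = 15, P[2] = 14, P[3] = 9, P[4] = 12, P[5] = 5, P[6] = 4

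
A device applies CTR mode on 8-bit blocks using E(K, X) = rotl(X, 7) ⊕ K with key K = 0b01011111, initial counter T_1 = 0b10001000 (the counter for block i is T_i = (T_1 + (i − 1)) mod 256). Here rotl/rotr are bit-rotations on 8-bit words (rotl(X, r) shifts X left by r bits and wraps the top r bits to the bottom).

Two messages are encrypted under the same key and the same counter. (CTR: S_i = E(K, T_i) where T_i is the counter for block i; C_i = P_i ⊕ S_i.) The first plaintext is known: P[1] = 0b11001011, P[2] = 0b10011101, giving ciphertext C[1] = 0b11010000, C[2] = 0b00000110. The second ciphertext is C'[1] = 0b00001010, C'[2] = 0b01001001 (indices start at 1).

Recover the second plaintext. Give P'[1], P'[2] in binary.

P'[1] = 0b00010001, P'[2] = 0b11010010

In CTR with a reused counter, both messages share the same keystream S_i, so C_i ⊕ C'_i = P_i ⊕ P'_i and thus P'_i = P_i ⊕ C_i ⊕ C'_i.
P'[1]: 0b11001011 ⊕ 0b11010000 ⊕ 0b00001010 = 0b00010001.
P'[2]: 0b10011101 ⊕ 0b00000110 ⊕ 0b01001001 = 0b11010010.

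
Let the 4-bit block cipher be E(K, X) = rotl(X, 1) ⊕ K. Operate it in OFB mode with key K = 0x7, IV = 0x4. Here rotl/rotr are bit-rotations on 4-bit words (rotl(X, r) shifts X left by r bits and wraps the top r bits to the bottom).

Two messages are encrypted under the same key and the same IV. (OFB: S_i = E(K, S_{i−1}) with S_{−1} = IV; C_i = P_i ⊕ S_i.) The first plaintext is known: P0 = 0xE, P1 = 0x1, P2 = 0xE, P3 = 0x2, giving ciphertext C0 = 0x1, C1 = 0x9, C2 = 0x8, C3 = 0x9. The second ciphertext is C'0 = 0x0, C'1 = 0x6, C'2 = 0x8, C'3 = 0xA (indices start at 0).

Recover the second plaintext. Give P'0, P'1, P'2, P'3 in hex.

In OFB with a reused IV, both messages share the same keystream S_i, so C_i ⊕ C'_i = P_i ⊕ P'_i and thus P'_i = P_i ⊕ C_i ⊕ C'_i.
P'0: 0xE ⊕ 0x1 ⊕ 0x0 = 0xF.
P'1: 0x1 ⊕ 0x9 ⊕ 0x6 = 0xE.
P'2: 0xE ⊕ 0x8 ⊕ 0x8 = 0xE.
P'3: 0x2 ⊕ 0x9 ⊕ 0xA = 0x1.

P'0 = 0xF, P'1 = 0xE, P'2 = 0xE, P'3 = 0x1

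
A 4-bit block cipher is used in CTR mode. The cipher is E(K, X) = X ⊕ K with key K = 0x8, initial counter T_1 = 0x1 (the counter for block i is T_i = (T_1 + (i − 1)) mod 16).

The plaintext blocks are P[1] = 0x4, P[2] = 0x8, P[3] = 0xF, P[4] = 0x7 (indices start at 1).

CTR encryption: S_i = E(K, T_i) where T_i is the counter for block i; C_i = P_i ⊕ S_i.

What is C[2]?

C[1]: T = 0x1, S = E(K, T) = 0x9; 0x4 ⊕ 0x9 = 0xD.
C[2]: T = 0x2, S = E(K, T) = 0xA; 0x8 ⊕ 0xA = 0x2.

C[2] = 0x2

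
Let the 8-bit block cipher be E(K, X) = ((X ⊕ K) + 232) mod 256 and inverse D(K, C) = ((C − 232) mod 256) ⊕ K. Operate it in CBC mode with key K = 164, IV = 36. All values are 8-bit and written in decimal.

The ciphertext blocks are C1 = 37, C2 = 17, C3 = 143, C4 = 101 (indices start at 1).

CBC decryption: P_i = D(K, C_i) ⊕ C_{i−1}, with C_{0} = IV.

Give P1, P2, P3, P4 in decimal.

P1 = 189, P2 = 168, P3 = 18, P4 = 86

P1: D(K, 37) = 153; 153 ⊕ 36 = 189.
P2: D(K, 17) = 141; 141 ⊕ 37 = 168.
P3: D(K, 143) = 3; 3 ⊕ 17 = 18.
P4: D(K, 101) = 217; 217 ⊕ 143 = 86.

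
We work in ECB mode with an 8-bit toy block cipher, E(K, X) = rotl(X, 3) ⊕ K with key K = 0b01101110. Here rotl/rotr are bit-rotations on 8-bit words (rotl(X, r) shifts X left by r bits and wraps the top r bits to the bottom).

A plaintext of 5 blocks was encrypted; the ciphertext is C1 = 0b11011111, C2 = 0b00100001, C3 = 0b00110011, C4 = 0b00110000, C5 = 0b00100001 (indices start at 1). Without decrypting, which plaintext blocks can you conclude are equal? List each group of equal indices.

P2 = P5

ECB encrypts each block independently with the same key, so equal ciphertext blocks imply equal plaintext blocks.
C2 = C5 = 0b00100001, so P2 = P5.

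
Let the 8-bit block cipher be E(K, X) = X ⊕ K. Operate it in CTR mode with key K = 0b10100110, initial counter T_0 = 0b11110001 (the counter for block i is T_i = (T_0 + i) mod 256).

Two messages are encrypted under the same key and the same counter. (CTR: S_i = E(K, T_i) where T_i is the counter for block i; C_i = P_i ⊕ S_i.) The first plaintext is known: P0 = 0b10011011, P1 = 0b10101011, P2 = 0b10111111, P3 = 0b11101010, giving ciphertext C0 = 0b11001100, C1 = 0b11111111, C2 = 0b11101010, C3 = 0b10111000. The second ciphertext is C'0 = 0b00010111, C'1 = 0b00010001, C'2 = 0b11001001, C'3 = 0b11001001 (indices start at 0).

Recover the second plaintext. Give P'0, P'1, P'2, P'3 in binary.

In CTR with a reused counter, both messages share the same keystream S_i, so C_i ⊕ C'_i = P_i ⊕ P'_i and thus P'_i = P_i ⊕ C_i ⊕ C'_i.
P'0: 0b10011011 ⊕ 0b11001100 ⊕ 0b00010111 = 0b01000000.
P'1: 0b10101011 ⊕ 0b11111111 ⊕ 0b00010001 = 0b01000101.
P'2: 0b10111111 ⊕ 0b11101010 ⊕ 0b11001001 = 0b10011100.
P'3: 0b11101010 ⊕ 0b10111000 ⊕ 0b11001001 = 0b10011011.

P'0 = 0b01000000, P'1 = 0b01000101, P'2 = 0b10011100, P'3 = 0b10011011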